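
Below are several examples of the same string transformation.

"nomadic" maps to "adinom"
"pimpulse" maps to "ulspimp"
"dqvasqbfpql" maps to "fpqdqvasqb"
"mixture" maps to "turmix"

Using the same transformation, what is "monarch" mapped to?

arcmon

What's happening: delete the last character, then move the last 3 characters to the front (rotate right by 3).
Applying both steps to "monarch": "monarc", then "arcmon".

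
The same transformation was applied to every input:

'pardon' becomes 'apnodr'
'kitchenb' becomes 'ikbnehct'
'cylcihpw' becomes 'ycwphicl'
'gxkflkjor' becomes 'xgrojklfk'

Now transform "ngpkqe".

gneqkp

The pattern: reverse the string, then move the last 2 characters to the front (rotate right by 2).
Starting from "ngpkqe": after the first operation, "eqkpgn"; after the second, "gneqkp".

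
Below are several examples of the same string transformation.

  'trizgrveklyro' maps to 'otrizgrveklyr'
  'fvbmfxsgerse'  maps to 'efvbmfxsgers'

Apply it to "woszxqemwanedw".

Each output is the input with this applied: move the last character to the front.
So "woszxqemwanedw" becomes "wwoszxqemwaned".

wwoszxqemwaned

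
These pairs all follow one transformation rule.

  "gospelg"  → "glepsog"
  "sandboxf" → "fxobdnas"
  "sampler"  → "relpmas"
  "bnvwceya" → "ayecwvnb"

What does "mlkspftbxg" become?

Each output is the input with this applied: reverse the string.
"mlkspftbxg" → "gxbtfpsklm".

gxbtfpsklm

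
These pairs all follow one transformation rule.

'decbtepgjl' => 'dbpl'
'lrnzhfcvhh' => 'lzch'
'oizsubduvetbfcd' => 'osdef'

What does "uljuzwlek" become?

uul

What's happening: keep one character in every 3, starting at position 1 (positions 1st, 4th, 7th, ...).
"uljuzwlek" → "uul".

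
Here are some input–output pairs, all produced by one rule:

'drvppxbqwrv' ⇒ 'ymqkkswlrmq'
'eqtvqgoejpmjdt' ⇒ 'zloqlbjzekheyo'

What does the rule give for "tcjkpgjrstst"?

The rule is to shift every letter 5 places backward in the alphabet (wrapping around).
On "tcjkpgjrstst" that produces "oxefkbemnono".

oxefkbemnono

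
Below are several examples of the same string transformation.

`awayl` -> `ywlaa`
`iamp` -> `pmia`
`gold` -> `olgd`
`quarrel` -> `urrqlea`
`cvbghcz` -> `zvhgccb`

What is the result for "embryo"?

Rule — sort the characters into reverse alphabetical order.
On "embryo" that produces "yromeb".

yromeb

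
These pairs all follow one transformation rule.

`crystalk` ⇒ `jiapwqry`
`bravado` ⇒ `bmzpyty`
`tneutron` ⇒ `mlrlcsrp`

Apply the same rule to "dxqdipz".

nxbvobg

Each output is the input with this applied: shift every letter 2 places backward in the alphabet (wrapping around), then move the last 2 characters to the front (rotate right by 2).
On "dxqdipz": the first step gives "bvobgnx", and the second then gives "nxbvobg".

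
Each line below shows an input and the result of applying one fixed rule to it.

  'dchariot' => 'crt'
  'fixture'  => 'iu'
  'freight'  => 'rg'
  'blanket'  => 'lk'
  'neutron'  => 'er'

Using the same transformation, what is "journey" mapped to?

on

What's happening: keep one character in every 3, starting at position 2 (positions 2nd, 5th, 8th, ...).
So "journey" becomes "on".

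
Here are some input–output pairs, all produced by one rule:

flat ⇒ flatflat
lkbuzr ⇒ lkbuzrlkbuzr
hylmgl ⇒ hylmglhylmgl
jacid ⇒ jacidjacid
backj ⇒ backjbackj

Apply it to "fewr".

What's happening: write the whole string twice.
So "fewr" becomes "fewrfewr".

fewrfewr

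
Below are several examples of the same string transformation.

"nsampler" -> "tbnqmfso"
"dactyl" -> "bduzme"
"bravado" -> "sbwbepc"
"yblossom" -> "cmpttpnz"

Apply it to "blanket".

Each output is the input with this applied: move the first character to the end, then shift every letter 1 place forward in the alphabet (wrapping around).
Starting from "blanket": after the first operation, "lanketb"; after the second, "mbolfuc".

mbolfuc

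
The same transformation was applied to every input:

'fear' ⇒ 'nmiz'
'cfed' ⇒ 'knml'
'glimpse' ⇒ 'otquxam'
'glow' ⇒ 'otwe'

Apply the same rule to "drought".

Rule — shift every letter 8 places forward in the alphabet (wrapping around).
Applying that to "drought" gives "lzwcopb".

lzwcopb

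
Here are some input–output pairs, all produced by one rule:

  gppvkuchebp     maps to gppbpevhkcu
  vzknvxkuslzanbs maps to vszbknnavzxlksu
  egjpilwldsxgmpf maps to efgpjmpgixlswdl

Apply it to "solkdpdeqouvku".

suoklvkudopqde

What's happening: take characters alternately from the front and the back (1st, last, 2nd, 2nd-last, ...).
So "solkdpdeqouvku" becomes "suoklvkudopqde".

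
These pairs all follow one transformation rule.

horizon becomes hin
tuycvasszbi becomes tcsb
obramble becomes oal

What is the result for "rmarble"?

The pattern: keep one character in every 3, starting at position 1 (positions 1st, 4th, 7th, ...).
So "rmarble" becomes "rre".

rre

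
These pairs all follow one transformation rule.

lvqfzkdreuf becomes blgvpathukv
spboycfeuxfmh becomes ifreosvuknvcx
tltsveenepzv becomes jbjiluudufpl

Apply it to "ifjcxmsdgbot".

yvzsncitwrej

Rule — shift every letter 10 places backward in the alphabet (wrapping around).
Applying that to "ifjcxmsdgbot" gives "yvzsncitwrej".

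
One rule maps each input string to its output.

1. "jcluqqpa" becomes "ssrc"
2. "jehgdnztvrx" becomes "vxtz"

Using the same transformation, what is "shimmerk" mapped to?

ogtm

Each output is the input with this applied: shift every letter 2 places forward in the alphabet (wrapping around), then keep only the last 4 characters.
Starting from "shimmerk": after the first operation, "ujkoogtm"; after the second, "ogtm".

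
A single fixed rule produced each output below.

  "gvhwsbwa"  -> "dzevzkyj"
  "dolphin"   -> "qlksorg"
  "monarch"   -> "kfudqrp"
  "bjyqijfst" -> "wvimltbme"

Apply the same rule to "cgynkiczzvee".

In each case the input is transformed by: shift every letter 3 places forward in the alphabet (wrapping around), then reverse the string.
Applying both steps to "cgynkiczzvee": "fjbqnlfccyhh", then "hhyccflnqbjf".
(Check on "gvhwsbwa": → "jykzvezd" → "dzevzkyj" ✓)

hhyccflnqbjf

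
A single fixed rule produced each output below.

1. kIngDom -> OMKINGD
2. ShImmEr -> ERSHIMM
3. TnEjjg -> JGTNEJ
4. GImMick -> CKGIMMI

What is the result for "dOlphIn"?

INDOLPH

The pattern: move the last 2 characters to the front (rotate right by 2), then convert every letter to uppercase.
For "dOlphIn", step one produces "IndOlph"; step two turns that into "INDOLPH".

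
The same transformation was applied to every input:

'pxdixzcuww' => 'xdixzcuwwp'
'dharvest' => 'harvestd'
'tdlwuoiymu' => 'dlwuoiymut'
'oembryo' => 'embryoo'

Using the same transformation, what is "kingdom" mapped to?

ingdomk

Looking at the pairs, the operation is to move the first character to the end.
So "kingdom" becomes "ingdomk".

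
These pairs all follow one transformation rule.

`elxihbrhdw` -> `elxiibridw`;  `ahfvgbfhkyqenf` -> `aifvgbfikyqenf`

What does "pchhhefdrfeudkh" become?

pciiiefdrfeudki

The rule is to replace every "h" with "i".
Applying that to "pchhhefdrfeudkh" gives "pciiiefdrfeudki".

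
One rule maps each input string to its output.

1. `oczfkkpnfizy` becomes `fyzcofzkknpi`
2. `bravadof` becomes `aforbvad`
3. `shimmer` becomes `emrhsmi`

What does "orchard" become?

radrohc

What's happening: swap each adjacent pair of characters (1↔2, 3↔4, ...), then move the last 3 characters to the front (rotate right by 3).
Applying that to "orchard" gives "radrohc".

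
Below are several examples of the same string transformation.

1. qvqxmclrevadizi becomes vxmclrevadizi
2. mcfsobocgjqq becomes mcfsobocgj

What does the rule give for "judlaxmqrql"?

judlaxmrl

What's happening: remove every "q".
For "judlaxmqrql" the result is "judlaxmrl".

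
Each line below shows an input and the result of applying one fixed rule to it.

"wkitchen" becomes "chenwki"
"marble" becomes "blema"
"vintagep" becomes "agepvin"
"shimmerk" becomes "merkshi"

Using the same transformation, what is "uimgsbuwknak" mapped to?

uwknakuimgs

Looking at the pairs, the operation is to swap the front and back halves of the string, then delete the last character.
For "uimgsbuwknak", step one produces "uwknakuimgsb"; step two turns that into "uwknakuimgs".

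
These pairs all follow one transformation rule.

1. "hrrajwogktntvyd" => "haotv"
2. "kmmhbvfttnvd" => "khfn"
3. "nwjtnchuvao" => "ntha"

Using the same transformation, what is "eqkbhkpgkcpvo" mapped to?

ebpco

Each output is the input with this applied: keep one character in every 3, starting at position 1 (positions 1st, 4th, 7th, ...).
So "eqkbhkpgkcpvo" becomes "ebpco".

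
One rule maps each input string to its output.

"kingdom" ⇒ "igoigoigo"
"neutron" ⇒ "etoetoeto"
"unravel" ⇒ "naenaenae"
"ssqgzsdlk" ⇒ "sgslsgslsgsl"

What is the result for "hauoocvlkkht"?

aoclktaoclktaoclkt

In each case the input is transformed by: keep every other character starting from the second (positions 2nd, 4th, 6th, ...), then write the whole string 3 times in a row.
For "hauoocvlkkht", step one produces "aoclkt"; step two turns that into "aoclktaoclktaoclkt".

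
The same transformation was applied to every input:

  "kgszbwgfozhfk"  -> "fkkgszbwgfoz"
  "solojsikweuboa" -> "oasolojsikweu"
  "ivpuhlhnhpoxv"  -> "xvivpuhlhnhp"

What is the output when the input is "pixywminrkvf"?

vfpixywminr

The pattern: move the last 3 characters to the front (rotate right by 3), then delete the first character.
Starting from "pixywminrkvf": after the first operation, "kvfpixywminr"; after the second, "vfpixywminr".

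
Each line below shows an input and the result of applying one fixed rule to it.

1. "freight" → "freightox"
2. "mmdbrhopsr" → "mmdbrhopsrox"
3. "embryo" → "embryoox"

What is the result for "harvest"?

Each output is the input with this applied: append "ox".
"harvest" → "harvestox".

harvestox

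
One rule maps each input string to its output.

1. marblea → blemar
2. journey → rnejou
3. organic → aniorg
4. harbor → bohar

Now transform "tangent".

gentan

In each case the input is transformed by: delete the last character, then move the first 3 characters to the end (rotate left by 3).
"tangent" → "tangen" → "gentan".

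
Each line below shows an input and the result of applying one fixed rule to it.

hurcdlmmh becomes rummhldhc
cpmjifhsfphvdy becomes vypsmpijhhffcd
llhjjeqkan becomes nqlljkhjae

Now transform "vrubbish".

uvrshibb

The transformation: sort the characters into reverse alphabetical order, then swap each adjacent pair of characters (1↔2, 3↔4, ...).
For "vrubbish", step one produces "vusrihbb"; step two turns that into "uvrshibb".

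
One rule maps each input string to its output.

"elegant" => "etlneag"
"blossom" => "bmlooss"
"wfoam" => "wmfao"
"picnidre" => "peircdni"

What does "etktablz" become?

What's happening: take characters alternately from the front and the back (1st, last, 2nd, 2nd-last, ...).
"etktablz" → "eztlkbta".

eztlkbta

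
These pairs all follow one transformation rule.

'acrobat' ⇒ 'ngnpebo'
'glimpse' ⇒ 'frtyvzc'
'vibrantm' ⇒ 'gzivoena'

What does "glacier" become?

What's happening: move the last 2 characters to the front (rotate right by 2), then shift every letter 13 places forward in the alphabet (wrapping around) — i.e. ROT13.
Starting from "glacier": after the first operation, "erglaci"; after the second, "retynpv".

retynpv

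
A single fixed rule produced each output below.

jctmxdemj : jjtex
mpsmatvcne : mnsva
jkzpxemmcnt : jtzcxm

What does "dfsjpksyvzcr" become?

dcsvps

What's happening: keep every other character starting from the first (positions 1st, 3rd, 5th, ...), then take characters alternately from the front and the back (1st, last, 2nd, 2nd-last, ...).
Starting from "dfsjpksyvzcr": after the first operation, "dspsvc"; after the second, "dcsvps".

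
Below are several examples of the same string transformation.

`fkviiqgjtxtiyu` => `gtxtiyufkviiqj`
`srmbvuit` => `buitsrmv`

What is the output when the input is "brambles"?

Each output is the input with this applied: swap the front and back halves of the string, then swap the first and last characters.
"brambles" → "blesbram" → "mlesbrab".

mlesbrab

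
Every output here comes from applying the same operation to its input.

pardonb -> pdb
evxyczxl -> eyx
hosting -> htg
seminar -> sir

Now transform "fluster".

The rule is to keep one character in every 3, starting at position 1 (positions 1st, 4th, 7th, ...).
Applying that to "fluster" gives "fsr".

fsr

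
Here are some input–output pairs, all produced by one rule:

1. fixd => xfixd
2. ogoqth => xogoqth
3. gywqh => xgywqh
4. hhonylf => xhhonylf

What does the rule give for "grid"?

xgrid

The transformation: prepend "x".
Doing the same to "grid": "xgrid".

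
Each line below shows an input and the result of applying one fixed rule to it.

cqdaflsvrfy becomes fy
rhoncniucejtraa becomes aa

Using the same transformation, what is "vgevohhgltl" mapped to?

tl

The transformation: keep only the last 2 characters.
Applying that to "vgevohhgltl" gives "tl".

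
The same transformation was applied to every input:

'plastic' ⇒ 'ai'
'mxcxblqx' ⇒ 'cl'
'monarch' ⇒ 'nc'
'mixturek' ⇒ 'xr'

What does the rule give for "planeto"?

at

Each output is the input with this applied: keep one character in every 3, starting at position 3 (positions 3rd, 6th, 9th, ...).
So "planeto" becomes "at".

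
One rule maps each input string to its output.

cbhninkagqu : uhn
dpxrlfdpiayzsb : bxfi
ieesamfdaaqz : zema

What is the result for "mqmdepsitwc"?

Rule — move the last 3 characters to the front (rotate right by 3), then keep one character in every 3, starting at position 3 (positions 3rd, 6th, 9th, ...).
On "mqmdepsitwc": the first step gives "twcmqmdepsi", and the second then gives "cmp".

cmp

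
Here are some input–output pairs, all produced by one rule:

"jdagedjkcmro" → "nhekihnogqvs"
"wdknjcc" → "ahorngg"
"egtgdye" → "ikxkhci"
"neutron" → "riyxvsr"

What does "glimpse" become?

Rule — shift every letter 4 places forward in the alphabet (wrapping around).
Applying that to "glimpse" gives "kpmqtwi".

kpmqtwi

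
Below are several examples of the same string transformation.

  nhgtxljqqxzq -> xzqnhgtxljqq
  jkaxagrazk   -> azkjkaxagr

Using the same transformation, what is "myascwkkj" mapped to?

Rule — move the last 3 characters to the front (rotate right by 3).
On "myascwkkj" that produces "kkjmyascw".

kkjmyascw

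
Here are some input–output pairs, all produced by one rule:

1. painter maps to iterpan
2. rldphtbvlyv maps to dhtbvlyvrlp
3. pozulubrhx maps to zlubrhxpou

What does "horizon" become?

What's happening: move the first 3 characters to the end (rotate left by 3), then swap the first and last characters.
Applying both steps to "horizon": "izonhor", then "rzonhoi".

rzonhoi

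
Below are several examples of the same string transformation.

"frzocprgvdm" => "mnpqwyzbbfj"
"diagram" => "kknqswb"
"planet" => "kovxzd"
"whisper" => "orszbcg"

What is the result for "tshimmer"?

orswwbcd

Each output is the input with this applied: sort the characters into alphabetical order, then shift every letter 10 places forward in the alphabet (wrapping around).
"tshimmer" → "orswwbcd".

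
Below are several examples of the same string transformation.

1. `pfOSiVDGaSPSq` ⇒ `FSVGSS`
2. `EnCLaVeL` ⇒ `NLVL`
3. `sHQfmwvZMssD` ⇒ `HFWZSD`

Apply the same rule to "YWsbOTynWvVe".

Each output is the input with this applied: keep every other character starting from the second (positions 2nd, 4th, 6th, ...), then convert every letter to uppercase.
Starting from "YWsbOTynWvVe": after the first operation, "WbTnve"; after the second, "WBTNVE".

WBTNVE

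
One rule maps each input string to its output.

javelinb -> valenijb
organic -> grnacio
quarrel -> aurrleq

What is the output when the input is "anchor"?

cnohar

The pattern: move the first character to the end, then swap each adjacent pair of characters (1↔2, 3↔4, ...).
On "anchor": the first step gives "nchora", and the second then gives "cnohar".
(Check on "organic": → "rganico" → "grnacio" ✓)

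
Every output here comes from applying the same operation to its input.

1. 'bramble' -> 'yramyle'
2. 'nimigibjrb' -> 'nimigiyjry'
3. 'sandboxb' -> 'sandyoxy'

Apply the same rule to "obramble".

oyramyle

The rule is to replace every "b" with "y".
For "obramble" the result is "oyramyle".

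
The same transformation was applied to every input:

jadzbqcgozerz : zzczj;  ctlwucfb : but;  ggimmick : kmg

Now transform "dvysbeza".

Rule — reverse the string, then keep one character in every 3, starting at position 1 (positions 1st, 4th, 7th, ...).
"dvysbeza" → "azebsyvd" → "abv".

abv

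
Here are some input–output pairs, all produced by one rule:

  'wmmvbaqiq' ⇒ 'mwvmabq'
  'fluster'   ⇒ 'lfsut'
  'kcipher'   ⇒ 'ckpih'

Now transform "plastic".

The transformation: delete the last 2 characters, then swap each adjacent pair of characters (1↔2, 3↔4, ...).
Starting from "plastic": after the first operation, "plast"; after the second, "lpsat".

lpsat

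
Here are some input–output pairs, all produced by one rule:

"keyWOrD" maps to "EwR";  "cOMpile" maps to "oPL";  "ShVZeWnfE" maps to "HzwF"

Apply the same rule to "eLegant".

The pattern: flip the case of every letter, then keep every other character starting from the second (positions 2nd, 4th, 6th, ...).
For "eLegant", step one produces "ElEGANT"; step two turns that into "lGN".

lGN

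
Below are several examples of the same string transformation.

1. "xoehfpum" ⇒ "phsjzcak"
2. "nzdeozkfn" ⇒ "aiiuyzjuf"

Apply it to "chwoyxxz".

suxcrjts

The rule is to move the last 2 characters to the front (rotate right by 2), then shift every letter 5 places backward in the alphabet (wrapping around).
Working it through for "chwoyxxz": intermediate "xzchwoyx", final "suxcrjts".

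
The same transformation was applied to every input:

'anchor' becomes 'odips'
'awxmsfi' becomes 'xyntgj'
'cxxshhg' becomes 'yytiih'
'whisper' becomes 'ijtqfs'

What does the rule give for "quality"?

What's happening: delete the first character, then shift every letter 1 place forward in the alphabet (wrapping around).
Doing the same to "quality": "vbmjuz".

vbmjuz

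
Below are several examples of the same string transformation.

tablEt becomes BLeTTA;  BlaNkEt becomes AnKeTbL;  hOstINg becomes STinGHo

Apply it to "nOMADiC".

The transformation: flip the case of every letter, then move the first 2 characters to the end (rotate left by 2).
On "nOMADiC": the first step gives "NomadIc", and the second then gives "madIcNo".

madIcNo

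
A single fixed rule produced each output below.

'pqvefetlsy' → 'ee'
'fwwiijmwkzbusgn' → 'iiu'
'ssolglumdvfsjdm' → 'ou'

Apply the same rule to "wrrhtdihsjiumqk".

iiu

In each case the input is transformed by: keep only the vowels.
Applying that to "wrrhtdihsjiumqk" gives "iiu".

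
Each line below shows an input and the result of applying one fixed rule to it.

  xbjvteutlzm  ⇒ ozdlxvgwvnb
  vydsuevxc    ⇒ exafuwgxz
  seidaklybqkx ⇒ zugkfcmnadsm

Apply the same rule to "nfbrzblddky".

aphdtbdnffm

What's happening: shift every letter 2 places forward in the alphabet (wrapping around), then move the last character to the front.
For "nfbrzblddky", step one produces "phdtbdnffma"; step two turns that into "aphdtbdnffm".
(Check on "vydsuevxc": → "xafuwgxze" → "exafuwgxz" ✓)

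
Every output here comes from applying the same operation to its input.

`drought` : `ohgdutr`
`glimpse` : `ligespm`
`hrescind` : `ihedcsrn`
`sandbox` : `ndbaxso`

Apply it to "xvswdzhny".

wvsnhdzyx

Looking at the pairs, the operation is to sort the characters into reverse alphabetical order, then move the first 3 characters to the end (rotate left by 3).
On "xvswdzhny" that produces "wvsnhdzyx".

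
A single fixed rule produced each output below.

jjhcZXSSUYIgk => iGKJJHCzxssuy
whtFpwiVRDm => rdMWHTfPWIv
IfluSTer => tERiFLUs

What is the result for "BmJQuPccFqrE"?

QRebMjqUpCCf

The transformation: move the last 3 characters to the front (rotate right by 3), then flip the case of every letter.
So "BmJQuPccFqrE" becomes "QRebMjqUpCCf".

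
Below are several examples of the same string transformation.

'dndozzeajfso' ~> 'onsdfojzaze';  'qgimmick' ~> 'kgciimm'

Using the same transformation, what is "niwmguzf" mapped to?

Rule — take characters alternately from the front and the back (1st, last, 2nd, 2nd-last, ...), then delete the first character.
"niwmguzf" → "nfizwumg" → "fizwumg".

fizwumg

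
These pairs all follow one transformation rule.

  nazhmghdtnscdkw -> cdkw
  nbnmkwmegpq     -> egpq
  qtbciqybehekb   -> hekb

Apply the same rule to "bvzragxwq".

gxwq

Each output is the input with this applied: keep only the last 4 characters.
So "bvzragxwq" becomes "gxwq".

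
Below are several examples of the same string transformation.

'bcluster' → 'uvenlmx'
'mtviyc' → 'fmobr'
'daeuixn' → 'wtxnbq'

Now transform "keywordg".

dxrphkw

The rule is to delete the last character, then shift every letter 7 places backward in the alphabet (wrapping around).
On "keywordg": the first step gives "keyword", and the second then gives "dxrphkw".
(Check on "daeuixn": → "daeuix" → "wtxnbq" ✓)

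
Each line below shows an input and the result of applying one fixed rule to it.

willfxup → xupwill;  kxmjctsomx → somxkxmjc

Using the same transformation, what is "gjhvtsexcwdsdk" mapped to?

What's happening: swap the front and back halves of the string, then delete the first character.
Applying both steps to "gjhvtsexcwdsdk": "xcwdsdkgjhvtse", then "cwdsdkgjhvtse".

cwdsdkgjhvtse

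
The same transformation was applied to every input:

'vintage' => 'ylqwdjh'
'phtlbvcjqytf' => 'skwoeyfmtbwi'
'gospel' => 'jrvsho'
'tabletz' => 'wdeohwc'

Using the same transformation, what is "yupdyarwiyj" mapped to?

bxsgbduzlbm

What's happening: shift every letter 3 places forward in the alphabet (wrapping around).
So "yupdyarwiyj" becomes "bxsgbduzlbm".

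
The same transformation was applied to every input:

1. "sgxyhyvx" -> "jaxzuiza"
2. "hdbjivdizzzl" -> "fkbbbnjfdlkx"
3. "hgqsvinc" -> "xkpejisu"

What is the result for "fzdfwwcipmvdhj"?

kroxfjlhbfhyye

The transformation: shift every letter 2 places forward in the alphabet (wrapping around), then swap the front and back halves of the string.
Starting from "fzdfwwcipmvdhj": after the first operation, "hbfhyyekroxfjl"; after the second, "kroxfjlhbfhyye".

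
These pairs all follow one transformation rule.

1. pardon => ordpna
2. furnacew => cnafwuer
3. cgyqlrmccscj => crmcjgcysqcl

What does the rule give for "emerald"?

The rule is to take characters alternately from the front and the back (1st, last, 2nd, 2nd-last, ...), then move the last 3 characters to the front (rotate right by 3).
For "emerald", step one produces "edmlear"; step two turns that into "earedml".
(Check on "pardon": → "pnaord" → "ordpna" ✓)

earedml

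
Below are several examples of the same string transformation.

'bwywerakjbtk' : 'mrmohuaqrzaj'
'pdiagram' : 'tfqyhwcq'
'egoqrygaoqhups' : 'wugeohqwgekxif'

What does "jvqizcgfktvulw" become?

Rule — shift every letter 10 places backward in the alphabet (wrapping around), then swap each adjacent pair of characters (1↔2, 3↔4, ...).
"jvqizcgfktvulw" → "zlgypswvajlkbm" → "lzygspvwjaklmb".
(Check on "bwywerakjbtk": → "rmomuhqazrja" → "mrmohuaqrzaj" ✓)

lzygspvwjaklmb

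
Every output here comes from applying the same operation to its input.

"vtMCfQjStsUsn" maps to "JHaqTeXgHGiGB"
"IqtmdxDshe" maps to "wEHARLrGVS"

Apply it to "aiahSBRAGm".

The rule is to shift every letter 12 places backward in the alphabet (wrapping around), then flip the case of every letter.
For "aiahSBRAGm", step one produces "owovGPFOUa"; step two turns that into "OWOVgpfouA".

OWOVgpfouA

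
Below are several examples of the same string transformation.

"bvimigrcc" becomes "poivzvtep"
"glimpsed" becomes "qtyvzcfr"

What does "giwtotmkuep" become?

Each output is the input with this applied: move the last character to the front, then shift every letter 13 places forward in the alphabet (wrapping around) — i.e. ROT13.
Starting from "giwtotmkuep": after the first operation, "pgiwtotmkue"; after the second, "ctvjgbgzxhr".

ctvjgbgzxhr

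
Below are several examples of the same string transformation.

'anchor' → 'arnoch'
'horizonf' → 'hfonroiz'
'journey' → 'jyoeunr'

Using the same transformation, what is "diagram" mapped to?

The pattern: take characters alternately from the front and the back (1st, last, 2nd, 2nd-last, ...).
For "diagram" the result is "dmiaarg".

dmiaarg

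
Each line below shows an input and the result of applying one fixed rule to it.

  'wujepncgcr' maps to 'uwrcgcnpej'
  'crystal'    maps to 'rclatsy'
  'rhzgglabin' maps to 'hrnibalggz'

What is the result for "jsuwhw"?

sjwhwu

In each case the input is transformed by: reverse the string, then move the last 2 characters to the front (rotate right by 2).
For "jsuwhw", step one produces "whwusj"; step two turns that into "sjwhwu".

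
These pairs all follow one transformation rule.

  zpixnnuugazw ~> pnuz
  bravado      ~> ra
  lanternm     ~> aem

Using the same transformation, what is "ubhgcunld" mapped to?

bcl

The pattern: keep one character in every 3, starting at position 2 (positions 2nd, 5th, 8th, ...).
"ubhgcunld" → "bcl".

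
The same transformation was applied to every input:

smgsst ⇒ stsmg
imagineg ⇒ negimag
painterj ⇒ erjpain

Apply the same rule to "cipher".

The rule is to swap the front and back halves of the string, then delete the first character.
Starting from "cipher": after the first operation, "hercip"; after the second, "ercip".
(Check on "smgsst": → "sstsmg" → "stsmg" ✓)

ercip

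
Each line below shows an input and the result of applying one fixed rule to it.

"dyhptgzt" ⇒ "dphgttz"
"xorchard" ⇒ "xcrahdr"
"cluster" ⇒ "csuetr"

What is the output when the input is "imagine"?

iganie

Looking at the pairs, the operation is to swap each adjacent pair of characters (1↔2, 3↔4, ...), then delete the first character.
Starting from "imagine": after the first operation, "miganie"; after the second, "iganie".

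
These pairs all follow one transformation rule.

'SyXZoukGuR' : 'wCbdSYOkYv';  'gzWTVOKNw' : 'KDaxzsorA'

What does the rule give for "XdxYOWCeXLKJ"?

Each output is the input with this applied: shift every letter 4 places forward in the alphabet (wrapping around), then flip the case of every letter.
Working it through for "XdxYOWCeXLKJ": intermediate "BhbCSAGiBPON", final "bHBcsagIbpon".

bHBcsagIbpon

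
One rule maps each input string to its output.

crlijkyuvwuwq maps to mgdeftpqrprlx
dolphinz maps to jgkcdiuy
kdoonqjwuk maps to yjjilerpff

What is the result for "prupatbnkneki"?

In each case the input is transformed by: shift every letter 5 places backward in the alphabet (wrapping around), then move the first character to the end.
Starting from "prupatbnkneki": after the first operation, "kmpkvowifizfd"; after the second, "mpkvowifizfdk".
(Check on "dolphinz": → "yjgkcdiu" → "jgkcdiuy" ✓)

mpkvowifizfdk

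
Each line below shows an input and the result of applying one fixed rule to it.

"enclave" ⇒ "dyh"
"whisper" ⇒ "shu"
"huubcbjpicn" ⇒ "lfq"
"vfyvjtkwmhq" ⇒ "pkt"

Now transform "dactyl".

The pattern: shift every letter 3 places forward in the alphabet (wrapping around), then keep only the last 3 characters.
Starting from "dactyl": after the first operation, "gdfwbo"; after the second, "wbo".

wbo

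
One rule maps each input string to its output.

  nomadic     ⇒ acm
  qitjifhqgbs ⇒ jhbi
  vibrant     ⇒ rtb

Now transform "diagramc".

In each case the input is transformed by: move the first 3 characters to the end (rotate left by 3), then keep one character in every 3, starting at position 1 (positions 1st, 4th, 7th, ...).
Applying both steps to "diagramc": "gramcdia", then "gmi".

gmi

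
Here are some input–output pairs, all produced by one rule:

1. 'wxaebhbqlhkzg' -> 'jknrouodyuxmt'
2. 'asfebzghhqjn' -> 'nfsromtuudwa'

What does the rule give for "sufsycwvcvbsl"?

The transformation: shift every letter 13 places forward in the alphabet (wrapping around) — i.e. ROT13.
Applying that to "sufsycwvcvbsl" gives "fhsflpjipiofy".

fhsflpjipiofy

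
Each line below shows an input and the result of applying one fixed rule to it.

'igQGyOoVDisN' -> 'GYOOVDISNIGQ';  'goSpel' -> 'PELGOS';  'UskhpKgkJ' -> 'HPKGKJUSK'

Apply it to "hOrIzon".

In each case the input is transformed by: move the first 3 characters to the end (rotate left by 3), then convert every letter to uppercase.
For "hOrIzon" the result is "IZONHOR".

IZONHOR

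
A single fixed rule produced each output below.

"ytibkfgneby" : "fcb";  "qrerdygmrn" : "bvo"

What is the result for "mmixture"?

The transformation: keep one character in every 3, starting at position 3 (positions 3rd, 6th, 9th, ...), then shift every letter 3 places backward in the alphabet (wrapping around).
On "mmixture": the first step gives "iu", and the second then gives "fr".
(Check on "ytibkfgneby": → "ife" → "fcb" ✓)

fr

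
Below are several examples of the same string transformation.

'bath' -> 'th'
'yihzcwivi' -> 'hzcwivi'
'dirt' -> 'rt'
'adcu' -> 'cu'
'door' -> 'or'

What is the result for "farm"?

The rule is to delete the first 2 characters.
"farm" → "rm".

rm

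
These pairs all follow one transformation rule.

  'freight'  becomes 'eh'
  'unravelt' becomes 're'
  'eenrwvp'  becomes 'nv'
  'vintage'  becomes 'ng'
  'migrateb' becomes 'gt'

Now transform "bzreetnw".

Each output is the input with this applied: keep one character in every 3, starting at position 3 (positions 3rd, 6th, 9th, ...).
So "bzreetnw" becomes "rt".

rt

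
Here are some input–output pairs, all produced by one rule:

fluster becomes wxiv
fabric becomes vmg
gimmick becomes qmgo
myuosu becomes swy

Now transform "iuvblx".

fpb

The transformation: shift every letter 4 places forward in the alphabet (wrapping around), then delete the first 3 characters.
"iuvblx" → "myzfpb" → "fpb".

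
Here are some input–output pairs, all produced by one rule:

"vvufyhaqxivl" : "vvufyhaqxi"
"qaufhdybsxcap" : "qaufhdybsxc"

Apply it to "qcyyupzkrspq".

qcyyupzkrs

What's happening: delete the last 2 characters.
On "qcyyupzkrspq" that produces "qcyyupzkrs".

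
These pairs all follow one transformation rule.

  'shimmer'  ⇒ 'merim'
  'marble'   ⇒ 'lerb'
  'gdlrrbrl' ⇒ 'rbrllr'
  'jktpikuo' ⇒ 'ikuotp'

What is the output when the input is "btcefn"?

The transformation: delete the first 2 characters, then move the first 2 characters to the end (rotate left by 2).
Applying both steps to "btcefn": "cefn", then "fnce".

fnce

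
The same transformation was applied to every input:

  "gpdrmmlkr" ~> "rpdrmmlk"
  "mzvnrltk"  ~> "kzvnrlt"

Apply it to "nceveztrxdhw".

wceveztrxdh

Rule — swap the first and last characters, then delete the last character.
For "nceveztrxdhw", step one produces "wceveztrxdhn"; step two turns that into "wceveztrxdh".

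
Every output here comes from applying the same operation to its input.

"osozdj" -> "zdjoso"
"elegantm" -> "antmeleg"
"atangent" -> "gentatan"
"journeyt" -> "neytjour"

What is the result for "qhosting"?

What's happening: swap the front and back halves of the string.
On "qhosting" that produces "tingqhos".

tingqhos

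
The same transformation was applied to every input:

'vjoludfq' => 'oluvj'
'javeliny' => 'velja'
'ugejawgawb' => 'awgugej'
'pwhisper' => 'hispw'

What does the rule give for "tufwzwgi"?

fwztu

Rule — delete the last 3 characters, then move the last 3 characters to the front (rotate right by 3).
Applying that to "tufwzwgi" gives "fwztu".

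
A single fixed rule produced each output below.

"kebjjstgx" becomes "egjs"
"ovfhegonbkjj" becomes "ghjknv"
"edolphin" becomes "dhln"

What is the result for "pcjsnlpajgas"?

Looking at the pairs, the operation is to keep every other character starting from the second (positions 2nd, 4th, 6th, ...), then sort the characters into alphabetical order.
Working it through for "pcjsnlpajgas": intermediate "cslags", final "acglss".

acglss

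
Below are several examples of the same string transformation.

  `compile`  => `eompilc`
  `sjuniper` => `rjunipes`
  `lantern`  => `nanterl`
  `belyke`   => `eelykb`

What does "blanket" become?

tlankeb

What's happening: swap the first and last characters.
So "blanket" becomes "tlankeb".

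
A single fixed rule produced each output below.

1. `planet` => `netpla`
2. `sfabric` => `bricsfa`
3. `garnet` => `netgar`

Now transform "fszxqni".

Each output is the input with this applied: move the first 3 characters to the end (rotate left by 3).
So "fszxqni" becomes "xqnifsz".

xqnifsz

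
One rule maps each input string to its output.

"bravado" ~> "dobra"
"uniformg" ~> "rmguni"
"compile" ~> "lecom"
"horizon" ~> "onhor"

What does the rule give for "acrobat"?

atacr

Rule — move the first 3 characters to the end (rotate left by 3), then delete the first 2 characters.
On "acrobat": the first step gives "obatacr", and the second then gives "atacr".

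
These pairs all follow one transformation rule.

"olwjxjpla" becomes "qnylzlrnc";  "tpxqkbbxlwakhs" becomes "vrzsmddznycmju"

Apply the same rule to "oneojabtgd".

qpgqlcdvif

The transformation: shift every letter 2 places forward in the alphabet (wrapping around).
For "oneojabtgd" the result is "qpgqlcdvif".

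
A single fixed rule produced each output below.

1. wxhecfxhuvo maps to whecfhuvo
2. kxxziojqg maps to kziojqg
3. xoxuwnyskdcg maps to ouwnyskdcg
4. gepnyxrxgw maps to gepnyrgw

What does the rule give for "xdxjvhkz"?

What's happening: remove every "x".
"xdxjvhkz" → "djvhkz".

djvhkz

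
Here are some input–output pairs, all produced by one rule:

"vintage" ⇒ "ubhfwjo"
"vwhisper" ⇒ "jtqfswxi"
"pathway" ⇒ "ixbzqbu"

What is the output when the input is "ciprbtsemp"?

What's happening: shift every letter 1 place forward in the alphabet (wrapping around), then move the first 3 characters to the end (rotate left by 3).
"ciprbtsemp" → "djqscutfnq" → "scutfnqdjq".
(Check on "vintage": → "wjoubhf" → "ubhfwjo" ✓)

scutfnqdjq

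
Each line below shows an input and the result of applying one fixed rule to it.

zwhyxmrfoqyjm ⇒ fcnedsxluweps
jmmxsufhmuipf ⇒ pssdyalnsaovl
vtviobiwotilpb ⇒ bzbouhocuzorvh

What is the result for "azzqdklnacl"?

gffwjqrtgir

Looking at the pairs, the operation is to shift every letter 6 places forward in the alphabet (wrapping around).
So "azzqdklnacl" becomes "gffwjqrtgir".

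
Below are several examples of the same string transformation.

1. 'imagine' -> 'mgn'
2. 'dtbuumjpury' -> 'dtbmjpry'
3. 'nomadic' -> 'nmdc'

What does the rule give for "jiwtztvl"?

jwtztvl

The pattern: remove every vowel.
For "jiwtztvl" the result is "jwtztvl".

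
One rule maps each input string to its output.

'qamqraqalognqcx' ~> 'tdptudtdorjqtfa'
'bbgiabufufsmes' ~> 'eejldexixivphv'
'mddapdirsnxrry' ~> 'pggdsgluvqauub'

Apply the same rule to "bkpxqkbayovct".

Each output is the input with this applied: shift every letter 3 places forward in the alphabet (wrapping around).
Applying that to "bkpxqkbayovct" gives "ensatnedbryfw".

ensatnedbryfw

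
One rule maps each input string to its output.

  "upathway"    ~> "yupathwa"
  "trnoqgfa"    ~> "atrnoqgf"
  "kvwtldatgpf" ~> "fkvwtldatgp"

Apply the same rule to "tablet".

ttable

Rule — move the last character to the front.
"tablet" → "ttable".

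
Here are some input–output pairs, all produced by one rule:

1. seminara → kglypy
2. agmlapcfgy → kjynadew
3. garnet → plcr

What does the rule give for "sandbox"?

In each case the input is transformed by: delete the first 2 characters, then shift every letter 2 places backward in the alphabet (wrapping around).
"sandbox" → "lbzmv".

lbzmv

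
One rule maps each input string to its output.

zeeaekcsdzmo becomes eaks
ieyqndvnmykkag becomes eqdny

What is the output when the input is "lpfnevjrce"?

pnv

The transformation: delete the last 3 characters, then keep every other character starting from the second (positions 2nd, 4th, 6th, ...).
"lpfnevjrce" → "pnv".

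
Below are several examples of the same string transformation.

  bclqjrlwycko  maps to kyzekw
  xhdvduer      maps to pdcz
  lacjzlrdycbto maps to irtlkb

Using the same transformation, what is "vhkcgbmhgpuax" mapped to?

pkjpxi

The pattern: keep every other character starting from the second (positions 2nd, 4th, 6th, ...), then shift every letter 8 places forward in the alphabet (wrapping around).
Starting from "vhkcgbmhgpuax": after the first operation, "hcbhpa"; after the second, "pkjpxi".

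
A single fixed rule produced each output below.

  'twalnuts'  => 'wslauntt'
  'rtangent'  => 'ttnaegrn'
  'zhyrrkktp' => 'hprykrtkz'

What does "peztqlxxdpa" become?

eatzlqxxpdp

The pattern: swap the first and last characters, then swap each adjacent pair of characters (1↔2, 3↔4, ...).
For "peztqlxxdpa", step one produces "aeztqlxxdpp"; step two turns that into "eatzlqxxpdp".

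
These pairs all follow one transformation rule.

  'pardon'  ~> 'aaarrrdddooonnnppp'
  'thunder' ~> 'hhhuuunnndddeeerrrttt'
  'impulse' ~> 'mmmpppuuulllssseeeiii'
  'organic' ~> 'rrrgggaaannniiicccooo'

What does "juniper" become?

uuunnniiipppeeerrrjjj

The pattern: move the first character to the end, then repeat every character 3 times.
Doing the same to "juniper": "uuunnniiipppeeerrrjjj".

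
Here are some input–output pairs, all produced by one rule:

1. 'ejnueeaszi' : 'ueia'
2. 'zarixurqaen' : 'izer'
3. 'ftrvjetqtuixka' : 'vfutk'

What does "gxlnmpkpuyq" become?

ngyk

The pattern: keep one character in every 3, starting at position 1 (positions 1st, 4th, 7th, ...), then swap each adjacent pair of characters (1↔2, 3↔4, ...).
Starting from "gxlnmpkpuyq": after the first operation, "gnky"; after the second, "ngyk".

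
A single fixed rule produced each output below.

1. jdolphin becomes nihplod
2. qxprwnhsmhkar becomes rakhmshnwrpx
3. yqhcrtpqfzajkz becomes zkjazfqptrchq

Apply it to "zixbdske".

eksdbxi

The transformation: reverse the string, then delete the last character.
For "zixbdske", step one produces "eksdbxiz"; step two turns that into "eksdbxi".
(Check on "qxprwnhsmhkar": → "rakhmshnwrpxq" → "rakhmshnwrpx" ✓)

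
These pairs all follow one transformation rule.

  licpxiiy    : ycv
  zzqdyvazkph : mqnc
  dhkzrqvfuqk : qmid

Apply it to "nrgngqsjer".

Looking at the pairs, the operation is to keep one character in every 3, starting at position 1 (positions 1st, 4th, 7th, ...), then shift every letter 13 places forward in the alphabet (wrapping around) — i.e. ROT13.
Working it through for "nrgngqsjer": intermediate "nnsr", final "aafe".

aafe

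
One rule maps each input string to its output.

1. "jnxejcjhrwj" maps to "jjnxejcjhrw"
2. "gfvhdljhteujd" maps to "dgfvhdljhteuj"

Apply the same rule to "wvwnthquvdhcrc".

Rule — move the last character to the front.
"wvwnthquvdhcrc" → "cwvwnthquvdhcr".

cwvwnthquvdhcr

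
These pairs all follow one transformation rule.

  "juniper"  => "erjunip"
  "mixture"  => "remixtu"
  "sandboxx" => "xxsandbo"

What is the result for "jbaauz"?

The transformation: move the last 2 characters to the front (rotate right by 2).
Applying that to "jbaauz" gives "uzjbaa".

uzjbaa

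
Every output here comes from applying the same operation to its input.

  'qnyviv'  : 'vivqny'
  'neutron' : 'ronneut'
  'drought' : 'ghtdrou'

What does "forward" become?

Rule — move the last 3 characters to the front (rotate right by 3).
Applying that to "forward" gives "ardforw".

ardforw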